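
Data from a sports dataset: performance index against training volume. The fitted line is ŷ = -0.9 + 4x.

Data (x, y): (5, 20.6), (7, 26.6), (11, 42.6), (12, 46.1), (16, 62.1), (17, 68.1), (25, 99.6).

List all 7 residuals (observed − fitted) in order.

x=5: ŷ = -0.9 + 4·5 = 19.1; e = 20.6 − 19.1 = 1.5
x=7: ŷ = -0.9 + 4·7 = 27.1; e = 26.6 − 27.1 = -0.5
x=11: ŷ = -0.9 + 4·11 = 43.1; e = 42.6 − 43.1 = -0.5
x=12: ŷ = -0.9 + 4·12 = 47.1; e = 46.1 − 47.1 = -1
x=16: ŷ = -0.9 + 4·16 = 63.1; e = 62.1 − 63.1 = -1
x=17: ŷ = -0.9 + 4·17 = 67.1; e = 68.1 − 67.1 = 1
x=25: ŷ = -0.9 + 4·25 = 99.1; e = 99.6 − 99.1 = 0.5

1.5, -0.5, -0.5, -1, -1, 1, 0.5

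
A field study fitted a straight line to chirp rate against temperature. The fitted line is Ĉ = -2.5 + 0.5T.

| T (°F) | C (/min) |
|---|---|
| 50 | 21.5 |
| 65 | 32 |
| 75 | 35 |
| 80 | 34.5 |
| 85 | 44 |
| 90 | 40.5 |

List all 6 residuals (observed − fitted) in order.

T=50: Ĉ = -2.5 + 0.5·50 = 22.5; e = 21.5 − 22.5 = -1
T=65: Ĉ = -2.5 + 0.5·65 = 30; e = 32 − 30 = 2
T=75: Ĉ = -2.5 + 0.5·75 = 35; e = 35 − 35 = 0
T=80: Ĉ = -2.5 + 0.5·80 = 37.5; e = 34.5 − 37.5 = -3
T=85: Ĉ = -2.5 + 0.5·85 = 40; e = 44 − 40 = 4
T=90: Ĉ = -2.5 + 0.5·90 = 42.5; e = 40.5 − 42.5 = -2

-1, 2, 0, -3, 4, -2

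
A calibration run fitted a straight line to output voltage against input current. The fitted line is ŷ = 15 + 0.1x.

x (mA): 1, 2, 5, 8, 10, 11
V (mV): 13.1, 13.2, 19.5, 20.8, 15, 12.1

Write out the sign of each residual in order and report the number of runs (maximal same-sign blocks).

x=1: ŷ = 15 + 0.1·1 = 15.1; r = 13.1 − 15.1 = -2
x=2: ŷ = 15 + 0.1·2 = 15.2; r = 13.2 − 15.2 = -2
x=5: ŷ = 15 + 0.1·5 = 15.5; r = 19.5 − 15.5 = 4
x=8: ŷ = 15 + 0.1·8 = 15.8; r = 20.8 − 15.8 = 5
x=10: ŷ = 15 + 0.1·10 = 16; r = 15 − 16 = -1
x=11: ŷ = 15 + 0.1·11 = 16.1; r = 12.1 − 16.1 = -4
Signs: − − + + − −
Runs: −×2, +×2, −×2 → 3

3 runs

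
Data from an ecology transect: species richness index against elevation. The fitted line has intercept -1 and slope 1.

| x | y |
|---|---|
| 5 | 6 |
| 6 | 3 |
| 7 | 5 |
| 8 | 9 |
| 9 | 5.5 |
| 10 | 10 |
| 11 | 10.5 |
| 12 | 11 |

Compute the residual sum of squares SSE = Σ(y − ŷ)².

SSE = 20.5

x=5: ŷ = -1 + 5 = 4; r = 6 − 4 = 2
x=6: ŷ = -1 + 6 = 5; r = 3 − 5 = -2
x=7: ŷ = -1 + 7 = 6; r = 5 − 6 = -1
x=8: ŷ = -1 + 8 = 7; r = 9 − 7 = 2
x=9: ŷ = -1 + 9 = 8; r = 5.5 − 8 = -2.5
x=10: ŷ = -1 + 10 = 9; r = 10 − 9 = 1
x=11: ŷ = -1 + 11 = 10; r = 10.5 − 10 = 0.5
x=12: ŷ = -1 + 12 = 11; r = 11 − 11 = 0
SSE = 4 + 4 + 1 + 4 + 6.25 + 1 + 0.25 + 0 = 20.5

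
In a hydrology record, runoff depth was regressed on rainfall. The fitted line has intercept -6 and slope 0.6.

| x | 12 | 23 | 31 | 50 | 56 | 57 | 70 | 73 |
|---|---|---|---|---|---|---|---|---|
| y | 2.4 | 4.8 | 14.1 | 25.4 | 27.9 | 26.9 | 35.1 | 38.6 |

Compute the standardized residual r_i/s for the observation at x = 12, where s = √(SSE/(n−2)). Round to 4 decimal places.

0.6951

x=12: ŷ = -6 + 0.6·12 = 1.2; r = 2.4 − 1.2 = 1.2
x=23: ŷ = -6 + 0.6·23 = 7.8; r = 4.8 − 7.8 = -3
x=31: ŷ = -6 + 0.6·31 = 12.6; r = 14.1 − 12.6 = 1.5
x=50: ŷ = -6 + 0.6·50 = 24; r = 25.4 − 24 = 1.4
x=56: ŷ = -6 + 0.6·56 = 27.6; r = 27.9 − 27.6 = 0.3
x=57: ŷ = -6 + 0.6·57 = 28.2; r = 26.9 − 28.2 = -1.3
x=70: ŷ = -6 + 0.6·70 = 36; r = 35.1 − 36 = -0.9
x=73: ŷ = -6 + 0.6·73 = 37.8; r = 38.6 − 37.8 = 0.8
SSE = 1.44 + 9 + 2.25 + 1.96 + 0.09 + 1.69 + 0.81 + 0.64 = 17.88
s = √(17.88/6) = 1.72627
r/s = 1.2 / 1.72627 = 0.6951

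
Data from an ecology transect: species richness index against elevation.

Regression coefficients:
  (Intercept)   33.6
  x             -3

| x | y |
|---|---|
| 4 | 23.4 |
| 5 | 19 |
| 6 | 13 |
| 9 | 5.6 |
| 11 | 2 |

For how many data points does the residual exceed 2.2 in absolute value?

1

x=4: ŷ = 33.6 − 3·4 = 21.6; e = 23.4 − 21.6 = 1.8
x=5: ŷ = 33.6 − 3·5 = 18.6; e = 19 − 18.6 = 0.4
x=6: ŷ = 33.6 − 3·6 = 15.6; e = 13 − 15.6 = -2.6
x=9: ŷ = 33.6 − 3·9 = 6.6; e = 5.6 − 6.6 = -1
x=11: ŷ = 33.6 − 3·11 = 0.6; e = 2 − 0.6 = 1.4
|e| > 2.2: x=6 (|e|=2.6) → 1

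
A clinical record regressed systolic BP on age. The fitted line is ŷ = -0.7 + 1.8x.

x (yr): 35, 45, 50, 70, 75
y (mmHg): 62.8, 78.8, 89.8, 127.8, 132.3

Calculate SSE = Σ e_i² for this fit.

x=35: ŷ = -0.7 + 1.8·35 = 62.3; e = 62.8 − 62.3 = 0.5
x=45: ŷ = -0.7 + 1.8·45 = 80.3; e = 78.8 − 80.3 = -1.5
x=50: ŷ = -0.7 + 1.8·50 = 89.3; e = 89.8 − 89.3 = 0.5
x=70: ŷ = -0.7 + 1.8·70 = 125.3; e = 127.8 − 125.3 = 2.5
x=75: ŷ = -0.7 + 1.8·75 = 134.3; e = 132.3 − 134.3 = -2
SSE = 0.25 + 2.25 + 0.25 + 6.25 + 4 = 13

SSE = 13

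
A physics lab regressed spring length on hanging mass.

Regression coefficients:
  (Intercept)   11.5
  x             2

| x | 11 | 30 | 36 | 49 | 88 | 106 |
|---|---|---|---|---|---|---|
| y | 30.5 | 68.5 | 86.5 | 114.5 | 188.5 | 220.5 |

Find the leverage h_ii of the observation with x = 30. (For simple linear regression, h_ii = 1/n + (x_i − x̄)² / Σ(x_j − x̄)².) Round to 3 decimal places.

h = 0.249

x̄ = (11 + 30 + 36 + 49 + 88 + 106)/6 = 53.3333
Σ(x − x̄)² = 1792.11 + 544.444 + 300.444 + 18.7778 + 1201.78 + 2773.78 = 6631.33
h = 1/6 + (-23.3333)²/6631.33 = 0.166667 + 0.0821018 = 0.249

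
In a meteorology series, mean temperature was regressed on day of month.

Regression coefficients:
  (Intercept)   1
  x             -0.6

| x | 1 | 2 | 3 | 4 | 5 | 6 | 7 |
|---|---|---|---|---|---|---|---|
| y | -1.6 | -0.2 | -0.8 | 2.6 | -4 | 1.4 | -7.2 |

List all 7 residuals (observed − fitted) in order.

x=1: ŷ = 1 − 0.6·1 = 0.4; r = -1.6 − 0.4 = -2
x=2: ŷ = 1 − 0.6·2 = -0.2; r = -0.2 − (-0.2) = 0
x=3: ŷ = 1 − 0.6·3 = -0.8; r = -0.8 − (-0.8) = 0
x=4: ŷ = 1 − 0.6·4 = -1.4; r = 2.6 − (-1.4) = 4
x=5: ŷ = 1 − 0.6·5 = -2; r = -4 − (-2) = -2
x=6: ŷ = 1 − 0.6·6 = -2.6; r = 1.4 − (-2.6) = 4
x=7: ŷ = 1 − 0.6·7 = -3.2; r = -7.2 − (-3.2) = -4

-2, 0, 0, 4, -2, 4, -4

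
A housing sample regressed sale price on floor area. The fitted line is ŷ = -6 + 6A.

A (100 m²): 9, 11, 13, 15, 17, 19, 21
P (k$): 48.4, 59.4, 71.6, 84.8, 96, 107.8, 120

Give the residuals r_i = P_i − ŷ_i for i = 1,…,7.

A=9: ŷ = -6 + 6·9 = 48; r = 48.4 − 48 = 0.4
A=11: ŷ = -6 + 6·11 = 60; r = 59.4 − 60 = -0.6
A=13: ŷ = -6 + 6·13 = 72; r = 71.6 − 72 = -0.4
A=15: ŷ = -6 + 6·15 = 84; r = 84.8 − 84 = 0.8
A=17: ŷ = -6 + 6·17 = 96; r = 96 − 96 = 0
A=19: ŷ = -6 + 6·19 = 108; r = 107.8 − 108 = -0.2
A=21: ŷ = -6 + 6·21 = 120; r = 120 − 120 = 0

0.4, -0.6, -0.4, 0.8, 0, -0.2, 0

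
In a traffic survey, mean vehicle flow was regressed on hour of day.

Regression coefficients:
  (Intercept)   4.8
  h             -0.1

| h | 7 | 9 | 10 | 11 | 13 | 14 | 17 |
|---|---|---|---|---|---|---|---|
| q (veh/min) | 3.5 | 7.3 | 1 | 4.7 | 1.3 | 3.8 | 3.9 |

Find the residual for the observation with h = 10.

r = -2.8

ŷ = 4.8 − 0.1·10 = 3.8
r = 1 − 3.8 = -2.8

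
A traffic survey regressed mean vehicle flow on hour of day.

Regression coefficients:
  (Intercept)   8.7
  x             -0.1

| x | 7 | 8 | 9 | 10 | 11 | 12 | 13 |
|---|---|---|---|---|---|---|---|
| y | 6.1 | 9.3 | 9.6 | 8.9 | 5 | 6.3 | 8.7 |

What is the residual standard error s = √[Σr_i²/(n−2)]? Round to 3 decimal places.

s = 2.007

x=7: ŷ = 8.7 − 0.1·7 = 8; r = 6.1 − 8 = -1.9
x=8: ŷ = 8.7 − 0.1·8 = 7.9; r = 9.3 − 7.9 = 1.4
x=9: ŷ = 8.7 − 0.1·9 = 7.8; r = 9.6 − 7.8 = 1.8
x=10: ŷ = 8.7 − 0.1·10 = 7.7; r = 8.9 − 7.7 = 1.2
x=11: ŷ = 8.7 − 0.1·11 = 7.6; r = 5 − 7.6 = -2.6
x=12: ŷ = 8.7 − 0.1·12 = 7.5; r = 6.3 − 7.5 = -1.2
x=13: ŷ = 8.7 − 0.1·13 = 7.4; r = 8.7 − 7.4 = 1.3
SSE = 3.61 + 1.96 + 3.24 + 1.44 + 6.76 + 1.44 + 1.69 = 20.14
s = √(20.14/5) = √4.028 ≈ 2.007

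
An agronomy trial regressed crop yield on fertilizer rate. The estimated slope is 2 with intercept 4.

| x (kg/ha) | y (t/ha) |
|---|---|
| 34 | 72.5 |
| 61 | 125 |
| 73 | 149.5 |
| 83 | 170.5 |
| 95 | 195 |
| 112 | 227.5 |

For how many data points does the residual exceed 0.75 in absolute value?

2

x=34: ŷ = 4 + 2·34 = 72; e = 72.5 − 72 = 0.5
x=61: ŷ = 4 + 2·61 = 126; e = 125 − 126 = -1
x=73: ŷ = 4 + 2·73 = 150; e = 149.5 − 150 = -0.5
x=83: ŷ = 4 + 2·83 = 170; e = 170.5 − 170 = 0.5
x=95: ŷ = 4 + 2·95 = 194; e = 195 − 194 = 1
x=112: ŷ = 4 + 2·112 = 228; e = 227.5 − 228 = -0.5
|e| > 0.75: x=61 (|e|=1), x=95 (|e|=1) → 2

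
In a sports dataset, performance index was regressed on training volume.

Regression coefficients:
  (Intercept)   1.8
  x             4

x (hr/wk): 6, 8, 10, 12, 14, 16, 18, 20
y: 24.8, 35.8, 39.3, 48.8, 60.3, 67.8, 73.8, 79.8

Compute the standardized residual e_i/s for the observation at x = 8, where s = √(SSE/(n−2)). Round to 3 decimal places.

0.952

x=6: ŷ = 1.8 + 4·6 = 25.8; e = 24.8 − 25.8 = -1
x=8: ŷ = 1.8 + 4·8 = 33.8; e = 35.8 − 33.8 = 2
x=10: ŷ = 1.8 + 4·10 = 41.8; e = 39.3 − 41.8 = -2.5
x=12: ŷ = 1.8 + 4·12 = 49.8; e = 48.8 − 49.8 = -1
x=14: ŷ = 1.8 + 4·14 = 57.8; e = 60.3 − 57.8 = 2.5
x=16: ŷ = 1.8 + 4·16 = 65.8; e = 67.8 − 65.8 = 2
x=18: ŷ = 1.8 + 4·18 = 73.8; e = 73.8 − 73.8 = 0
x=20: ŷ = 1.8 + 4·20 = 81.8; e = 79.8 − 81.8 = -2
SSE = 1 + 4 + 6.25 + 1 + 6.25 + 4 + 0 + 4 = 26.5
s = √(26.5/6) = 2.10159
e/s = 2 / 2.10159 = 0.952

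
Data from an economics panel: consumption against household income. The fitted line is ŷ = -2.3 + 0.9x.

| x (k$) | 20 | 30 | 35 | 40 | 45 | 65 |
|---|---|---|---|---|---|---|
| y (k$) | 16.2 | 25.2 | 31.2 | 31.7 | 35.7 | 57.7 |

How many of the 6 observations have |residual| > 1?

4

x=20: ŷ = -2.3 + 0.9·20 = 15.7; e = 16.2 − 15.7 = 0.5
x=30: ŷ = -2.3 + 0.9·30 = 24.7; e = 25.2 − 24.7 = 0.5
x=35: ŷ = -2.3 + 0.9·35 = 29.2; e = 31.2 − 29.2 = 2
x=40: ŷ = -2.3 + 0.9·40 = 33.7; e = 31.7 − 33.7 = -2
x=45: ŷ = -2.3 + 0.9·45 = 38.2; e = 35.7 − 38.2 = -2.5
x=65: ŷ = -2.3 + 0.9·65 = 56.2; e = 57.7 − 56.2 = 1.5
|e| > 1: x=35 (|e|=2), x=40 (|e|=2), x=45 (|e|=2.5), x=65 (|e|=1.5) → 4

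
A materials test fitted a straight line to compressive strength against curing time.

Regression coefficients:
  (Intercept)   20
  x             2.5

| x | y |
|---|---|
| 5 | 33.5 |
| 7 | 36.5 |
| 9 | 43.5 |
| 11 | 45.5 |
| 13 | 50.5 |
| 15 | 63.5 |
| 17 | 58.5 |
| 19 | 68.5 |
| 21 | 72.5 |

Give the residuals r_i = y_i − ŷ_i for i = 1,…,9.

x=5: ŷ = 20 + 2.5·5 = 32.5; r = 33.5 − 32.5 = 1
x=7: ŷ = 20 + 2.5·7 = 37.5; r = 36.5 − 37.5 = -1
x=9: ŷ = 20 + 2.5·9 = 42.5; r = 43.5 − 42.5 = 1
x=11: ŷ = 20 + 2.5·11 = 47.5; r = 45.5 − 47.5 = -2
x=13: ŷ = 20 + 2.5·13 = 52.5; r = 50.5 − 52.5 = -2
x=15: ŷ = 20 + 2.5·15 = 57.5; r = 63.5 − 57.5 = 6
x=17: ŷ = 20 + 2.5·17 = 62.5; r = 58.5 − 62.5 = -4
x=19: ŷ = 20 + 2.5·19 = 67.5; r = 68.5 − 67.5 = 1
x=21: ŷ = 20 + 2.5·21 = 72.5; r = 72.5 − 72.5 = 0

1, -1, 1, -2, -2, 6, -4, 1, 0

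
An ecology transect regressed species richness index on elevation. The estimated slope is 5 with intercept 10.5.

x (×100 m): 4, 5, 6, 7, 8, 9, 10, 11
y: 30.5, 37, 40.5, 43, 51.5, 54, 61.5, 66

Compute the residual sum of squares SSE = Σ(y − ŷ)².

x=4: ŷ = 10.5 + 5·4 = 30.5; r = 30.5 − 30.5 = 0
x=5: ŷ = 10.5 + 5·5 = 35.5; r = 37 − 35.5 = 1.5
x=6: ŷ = 10.5 + 5·6 = 40.5; r = 40.5 − 40.5 = 0
x=7: ŷ = 10.5 + 5·7 = 45.5; r = 43 − 45.5 = -2.5
x=8: ŷ = 10.5 + 5·8 = 50.5; r = 51.5 − 50.5 = 1
x=9: ŷ = 10.5 + 5·9 = 55.5; r = 54 − 55.5 = -1.5
x=10: ŷ = 10.5 + 5·10 = 60.5; r = 61.5 − 60.5 = 1
x=11: ŷ = 10.5 + 5·11 = 65.5; r = 66 − 65.5 = 0.5
SSE = 0 + 2.25 + 0 + 6.25 + 1 + 2.25 + 1 + 0.25 = 13

SSE = 13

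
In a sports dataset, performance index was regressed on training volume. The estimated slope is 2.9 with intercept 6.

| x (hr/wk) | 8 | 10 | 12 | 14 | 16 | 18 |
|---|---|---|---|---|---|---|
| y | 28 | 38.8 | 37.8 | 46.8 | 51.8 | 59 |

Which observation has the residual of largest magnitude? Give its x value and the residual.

x = 10, e = 3.8

x=8: ŷ = 6 + 2.9·8 = 29.2; e = 28 − 29.2 = -1.2
x=10: ŷ = 6 + 2.9·10 = 35; e = 38.8 − 35 = 3.8
x=12: ŷ = 6 + 2.9·12 = 40.8; e = 37.8 − 40.8 = -3
x=14: ŷ = 6 + 2.9·14 = 46.6; e = 46.8 − 46.6 = 0.2
x=16: ŷ = 6 + 2.9·16 = 52.4; e = 51.8 − 52.4 = -0.6
x=18: ŷ = 6 + 2.9·18 = 58.2; e = 59 − 58.2 = 0.8
Largest |e| is 3.8 at x = 10, residual 3.8.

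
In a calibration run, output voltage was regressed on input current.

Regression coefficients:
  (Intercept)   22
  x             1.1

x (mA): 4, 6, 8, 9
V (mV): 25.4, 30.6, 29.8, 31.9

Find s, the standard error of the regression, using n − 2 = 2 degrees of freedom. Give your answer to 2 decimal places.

s = 1.73

x=4: V̂ = 22 + 1.1·4 = 26.4; e = 25.4 − 26.4 = -1
x=6: V̂ = 22 + 1.1·6 = 28.6; e = 30.6 − 28.6 = 2
x=8: V̂ = 22 + 1.1·8 = 30.8; e = 29.8 − 30.8 = -1
x=9: V̂ = 22 + 1.1·9 = 31.9; e = 31.9 − 31.9 = 0
SSE = 1 + 4 + 1 + 0 = 6
s = √(6/2) = √3 ≈ 1.73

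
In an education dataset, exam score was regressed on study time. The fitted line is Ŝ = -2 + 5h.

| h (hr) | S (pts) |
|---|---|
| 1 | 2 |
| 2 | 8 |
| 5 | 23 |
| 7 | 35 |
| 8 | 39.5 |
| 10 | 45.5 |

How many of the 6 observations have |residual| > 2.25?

h=1: Ŝ = -2 + 5·1 = 3; r = 2 − 3 = -1
h=2: Ŝ = -2 + 5·2 = 8; r = 8 − 8 = 0
h=5: Ŝ = -2 + 5·5 = 23; r = 23 − 23 = 0
h=7: Ŝ = -2 + 5·7 = 33; r = 35 − 33 = 2
h=8: Ŝ = -2 + 5·8 = 38; r = 39.5 − 38 = 1.5
h=10: Ŝ = -2 + 5·10 = 48; r = 45.5 − 48 = -2.5
|r| > 2.25: h=10 (|r|=2.5) → 1

1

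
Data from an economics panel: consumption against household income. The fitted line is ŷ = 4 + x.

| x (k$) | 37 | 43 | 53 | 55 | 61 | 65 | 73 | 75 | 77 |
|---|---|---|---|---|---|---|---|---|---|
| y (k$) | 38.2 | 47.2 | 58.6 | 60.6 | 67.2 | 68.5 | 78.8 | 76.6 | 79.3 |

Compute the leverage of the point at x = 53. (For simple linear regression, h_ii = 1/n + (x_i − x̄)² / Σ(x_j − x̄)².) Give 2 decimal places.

x̄ = (37 + 43 + 53 + 55 + 61 + 65 + 73 + 75 + 77)/9 = 59.8889
Σ(x − x̄)² = 523.901 + 285.235 + 47.4568 + 23.9012 + 1.23457 + 26.1235 + 171.901 + 228.346 + 292.79 = 1600.89
h = 1/9 + (-6.88889)²/1600.89 = 0.111111 + 0.029644 = 0.14

h = 0.14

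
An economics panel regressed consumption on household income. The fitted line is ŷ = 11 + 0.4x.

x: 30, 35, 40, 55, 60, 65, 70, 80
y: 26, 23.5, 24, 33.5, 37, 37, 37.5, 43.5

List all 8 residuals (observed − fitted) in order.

x=30: ŷ = 11 + 0.4·30 = 23; r = 26 − 23 = 3
x=35: ŷ = 11 + 0.4·35 = 25; r = 23.5 − 25 = -1.5
x=40: ŷ = 11 + 0.4·40 = 27; r = 24 − 27 = -3
x=55: ŷ = 11 + 0.4·55 = 33; r = 33.5 − 33 = 0.5
x=60: ŷ = 11 + 0.4·60 = 35; r = 37 − 35 = 2
x=65: ŷ = 11 + 0.4·65 = 37; r = 37 − 37 = 0
x=70: ŷ = 11 + 0.4·70 = 39; r = 37.5 − 39 = -1.5
x=80: ŷ = 11 + 0.4·80 = 43; r = 43.5 − 43 = 0.5

3, -1.5, -3, 0.5, 2, 0, -1.5, 0.5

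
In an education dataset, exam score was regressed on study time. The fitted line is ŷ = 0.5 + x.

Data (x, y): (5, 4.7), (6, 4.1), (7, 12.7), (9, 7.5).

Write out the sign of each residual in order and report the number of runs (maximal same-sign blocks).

3 runs

x=5: ŷ = 0.5 + 5 = 5.5; e = 4.7 − 5.5 = -0.8
x=6: ŷ = 0.5 + 6 = 6.5; e = 4.1 − 6.5 = -2.4
x=7: ŷ = 0.5 + 7 = 7.5; e = 12.7 − 7.5 = 5.2
x=9: ŷ = 0.5 + 9 = 9.5; e = 7.5 − 9.5 = -2
Signs: − − + −
Runs: −×2, +×1, −×1 → 3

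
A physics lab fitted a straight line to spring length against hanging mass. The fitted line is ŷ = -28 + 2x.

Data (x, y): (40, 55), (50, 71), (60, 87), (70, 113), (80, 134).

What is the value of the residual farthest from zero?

r = -5

x=40: ŷ = -28 + 2·40 = 52; r = 55 − 52 = 3
x=50: ŷ = -28 + 2·50 = 72; r = 71 − 72 = -1
x=60: ŷ = -28 + 2·60 = 92; r = 87 − 92 = -5
x=70: ŷ = -28 + 2·70 = 112; r = 113 − 112 = 1
x=80: ŷ = -28 + 2·80 = 132; r = 134 − 132 = 2
Largest |r| is 5 at x = 60, residual -5.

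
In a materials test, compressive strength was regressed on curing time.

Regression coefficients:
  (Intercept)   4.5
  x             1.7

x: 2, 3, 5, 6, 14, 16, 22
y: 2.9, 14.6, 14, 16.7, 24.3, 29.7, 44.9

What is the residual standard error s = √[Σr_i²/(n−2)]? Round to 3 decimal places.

x=2: ŷ = 4.5 + 1.7·2 = 7.9; r = 2.9 − 7.9 = -5
x=3: ŷ = 4.5 + 1.7·3 = 9.6; r = 14.6 − 9.6 = 5
x=5: ŷ = 4.5 + 1.7·5 = 13; r = 14 − 13 = 1
x=6: ŷ = 4.5 + 1.7·6 = 14.7; r = 16.7 − 14.7 = 2
x=14: ŷ = 4.5 + 1.7·14 = 28.3; r = 24.3 − 28.3 = -4
x=16: ŷ = 4.5 + 1.7·16 = 31.7; r = 29.7 − 31.7 = -2
x=22: ŷ = 4.5 + 1.7·22 = 41.9; r = 44.9 − 41.9 = 3
SSE = 25 + 25 + 1 + 4 + 16 + 4 + 9 = 84
s = √(84/5) = √16.8 ≈ 4.099

s = 4.099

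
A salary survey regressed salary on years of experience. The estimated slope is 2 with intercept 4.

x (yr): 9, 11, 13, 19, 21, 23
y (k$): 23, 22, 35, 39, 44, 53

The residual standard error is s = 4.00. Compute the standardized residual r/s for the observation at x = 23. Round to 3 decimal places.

ŷ = 4 + 2·23 = 50
r = 53 − 50 = 3
r/s = 3 / 4.00 = 0.750

0.750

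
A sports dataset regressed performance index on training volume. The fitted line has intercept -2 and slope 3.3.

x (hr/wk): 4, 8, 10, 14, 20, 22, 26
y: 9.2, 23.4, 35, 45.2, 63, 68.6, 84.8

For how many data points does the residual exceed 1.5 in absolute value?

x=4: ŷ = -2 + 3.3·4 = 11.2; e = 9.2 − 11.2 = -2
x=8: ŷ = -2 + 3.3·8 = 24.4; e = 23.4 − 24.4 = -1
x=10: ŷ = -2 + 3.3·10 = 31; e = 35 − 31 = 4
x=14: ŷ = -2 + 3.3·14 = 44.2; e = 45.2 − 44.2 = 1
x=20: ŷ = -2 + 3.3·20 = 64; e = 63 − 64 = -1
x=22: ŷ = -2 + 3.3·22 = 70.6; e = 68.6 − 70.6 = -2
x=26: ŷ = -2 + 3.3·26 = 83.8; e = 84.8 − 83.8 = 1
|e| > 1.5: x=4 (|e|=2), x=10 (|e|=4), x=22 (|e|=2) → 3

3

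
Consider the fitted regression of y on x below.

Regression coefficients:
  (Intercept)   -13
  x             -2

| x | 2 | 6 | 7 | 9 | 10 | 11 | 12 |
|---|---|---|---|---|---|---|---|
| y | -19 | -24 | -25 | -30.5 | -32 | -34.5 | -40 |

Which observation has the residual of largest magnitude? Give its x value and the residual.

x = 12, r = -3

x=2: ŷ = -13 − 2·2 = -17; r = -19 − (-17) = -2
x=6: ŷ = -13 − 2·6 = -25; r = -24 − (-25) = 1
x=7: ŷ = -13 − 2·7 = -27; r = -25 − (-27) = 2
x=9: ŷ = -13 − 2·9 = -31; r = -30.5 − (-31) = 0.5
x=10: ŷ = -13 − 2·10 = -33; r = -32 − (-33) = 1
x=11: ŷ = -13 − 2·11 = -35; r = -34.5 − (-35) = 0.5
x=12: ŷ = -13 − 2·12 = -37; r = -40 − (-37) = -3
Largest |r| is 3 at x = 12, residual -3.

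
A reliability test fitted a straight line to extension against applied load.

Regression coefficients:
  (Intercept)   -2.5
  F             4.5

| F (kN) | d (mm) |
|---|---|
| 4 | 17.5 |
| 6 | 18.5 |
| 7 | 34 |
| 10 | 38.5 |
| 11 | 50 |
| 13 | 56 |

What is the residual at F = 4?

e = 2

ŷ = -2.5 + 4.5·4 = 15.5
e = 17.5 − 15.5 = 2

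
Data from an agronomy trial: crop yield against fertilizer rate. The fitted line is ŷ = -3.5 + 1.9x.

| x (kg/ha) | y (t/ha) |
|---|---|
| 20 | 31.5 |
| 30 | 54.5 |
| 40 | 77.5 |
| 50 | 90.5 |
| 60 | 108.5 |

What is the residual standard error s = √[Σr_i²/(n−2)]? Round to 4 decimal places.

x=20: ŷ = -3.5 + 1.9·20 = 34.5; r = 31.5 − 34.5 = -3
x=30: ŷ = -3.5 + 1.9·30 = 53.5; r = 54.5 − 53.5 = 1
x=40: ŷ = -3.5 + 1.9·40 = 72.5; r = 77.5 − 72.5 = 5
x=50: ŷ = -3.5 + 1.9·50 = 91.5; r = 90.5 − 91.5 = -1
x=60: ŷ = -3.5 + 1.9·60 = 110.5; r = 108.5 − 110.5 = -2
SSE = 9 + 1 + 25 + 1 + 4 = 40
s = √(40/3) = √13.3333 ≈ 3.6515

s = 3.6515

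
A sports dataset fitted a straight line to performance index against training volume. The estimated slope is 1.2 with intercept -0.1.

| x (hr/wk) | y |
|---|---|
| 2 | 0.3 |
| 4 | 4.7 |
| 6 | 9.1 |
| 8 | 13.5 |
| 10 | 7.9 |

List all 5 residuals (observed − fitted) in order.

x=2: ŷ = -0.1 + 1.2·2 = 2.3; r = 0.3 − 2.3 = -2
x=4: ŷ = -0.1 + 1.2·4 = 4.7; r = 4.7 − 4.7 = 0
x=6: ŷ = -0.1 + 1.2·6 = 7.1; r = 9.1 − 7.1 = 2
x=8: ŷ = -0.1 + 1.2·8 = 9.5; r = 13.5 − 9.5 = 4
x=10: ŷ = -0.1 + 1.2·10 = 11.9; r = 7.9 − 11.9 = -4

-2, 0, 2, 4, -4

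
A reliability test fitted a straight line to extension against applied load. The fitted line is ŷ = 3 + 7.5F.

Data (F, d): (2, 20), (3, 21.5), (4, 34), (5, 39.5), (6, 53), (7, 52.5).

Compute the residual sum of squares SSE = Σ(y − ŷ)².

SSE = 56

F=2: ŷ = 3 + 7.5·2 = 18; e = 20 − 18 = 2
F=3: ŷ = 3 + 7.5·3 = 25.5; e = 21.5 − 25.5 = -4
F=4: ŷ = 3 + 7.5·4 = 33; e = 34 − 33 = 1
F=5: ŷ = 3 + 7.5·5 = 40.5; e = 39.5 − 40.5 = -1
F=6: ŷ = 3 + 7.5·6 = 48; e = 53 − 48 = 5
F=7: ŷ = 3 + 7.5·7 = 55.5; e = 52.5 − 55.5 = -3
SSE = 4 + 16 + 1 + 1 + 25 + 9 = 56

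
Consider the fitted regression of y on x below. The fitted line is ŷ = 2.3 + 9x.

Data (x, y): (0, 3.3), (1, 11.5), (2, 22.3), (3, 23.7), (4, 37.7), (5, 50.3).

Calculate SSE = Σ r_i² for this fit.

x=0: ŷ = 2.3 + 9·0 = 2.3; r = 3.3 − 2.3 = 1
x=1: ŷ = 2.3 + 9·1 = 11.3; r = 11.5 − 11.3 = 0.2
x=2: ŷ = 2.3 + 9·2 = 20.3; r = 22.3 − 20.3 = 2
x=3: ŷ = 2.3 + 9·3 = 29.3; r = 23.7 − 29.3 = -5.6
x=4: ŷ = 2.3 + 9·4 = 38.3; r = 37.7 − 38.3 = -0.6
x=5: ŷ = 2.3 + 9·5 = 47.3; r = 50.3 − 47.3 = 3
SSE = 1 + 0.04 + 4 + 31.36 + 0.36 + 9 = 45.76

SSE = 45.76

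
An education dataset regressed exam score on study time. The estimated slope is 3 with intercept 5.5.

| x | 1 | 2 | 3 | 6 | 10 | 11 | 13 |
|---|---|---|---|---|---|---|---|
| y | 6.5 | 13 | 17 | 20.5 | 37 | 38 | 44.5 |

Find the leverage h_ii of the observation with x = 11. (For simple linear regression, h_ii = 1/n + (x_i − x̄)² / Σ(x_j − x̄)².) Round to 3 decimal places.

x̄ = (1 + 2 + 3 + 6 + 10 + 11 + 13)/7 = 6.57143
Σ(x − x̄)² = 31.0408 + 20.898 + 12.7551 + 0.326531 + 11.7551 + 19.6122 + 41.3265 = 137.714
h = 1/7 + (4.42857)²/137.714 = 0.142857 + 0.142413 = 0.285

h = 0.285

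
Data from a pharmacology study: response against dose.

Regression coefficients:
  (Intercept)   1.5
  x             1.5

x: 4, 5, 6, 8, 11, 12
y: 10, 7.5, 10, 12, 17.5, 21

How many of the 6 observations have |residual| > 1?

4

x=4: ŷ = 1.5 + 1.5·4 = 7.5; r = 10 − 7.5 = 2.5
x=5: ŷ = 1.5 + 1.5·5 = 9; r = 7.5 − 9 = -1.5
x=6: ŷ = 1.5 + 1.5·6 = 10.5; r = 10 − 10.5 = -0.5
x=8: ŷ = 1.5 + 1.5·8 = 13.5; r = 12 − 13.5 = -1.5
x=11: ŷ = 1.5 + 1.5·11 = 18; r = 17.5 − 18 = -0.5
x=12: ŷ = 1.5 + 1.5·12 = 19.5; r = 21 − 19.5 = 1.5
|r| > 1: x=4 (|r|=2.5), x=5 (|r|=1.5), x=8 (|r|=1.5), x=12 (|r|=1.5) → 4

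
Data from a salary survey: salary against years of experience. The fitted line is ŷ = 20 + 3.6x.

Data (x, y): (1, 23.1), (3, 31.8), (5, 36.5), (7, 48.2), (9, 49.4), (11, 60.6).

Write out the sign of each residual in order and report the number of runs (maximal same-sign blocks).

6 runs

x=1: ŷ = 20 + 3.6·1 = 23.6; r = 23.1 − 23.6 = -0.5
x=3: ŷ = 20 + 3.6·3 = 30.8; r = 31.8 − 30.8 = 1
x=5: ŷ = 20 + 3.6·5 = 38; r = 36.5 − 38 = -1.5
x=7: ŷ = 20 + 3.6·7 = 45.2; r = 48.2 − 45.2 = 3
x=9: ŷ = 20 + 3.6·9 = 52.4; r = 49.4 − 52.4 = -3
x=11: ŷ = 20 + 3.6·11 = 59.6; r = 60.6 − 59.6 = 1
Signs: − + − + − +
Runs: −×1, +×1, −×1, +×1, −×1, +×1 → 6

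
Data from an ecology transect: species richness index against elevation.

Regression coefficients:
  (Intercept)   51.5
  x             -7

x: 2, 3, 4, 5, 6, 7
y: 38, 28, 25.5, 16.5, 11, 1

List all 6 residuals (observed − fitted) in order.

x=2: ŷ = 51.5 − 7·2 = 37.5; e = 38 − 37.5 = 0.5
x=3: ŷ = 51.5 − 7·3 = 30.5; e = 28 − 30.5 = -2.5
x=4: ŷ = 51.5 − 7·4 = 23.5; e = 25.5 − 23.5 = 2
x=5: ŷ = 51.5 − 7·5 = 16.5; e = 16.5 − 16.5 = 0
x=6: ŷ = 51.5 − 7·6 = 9.5; e = 11 − 9.5 = 1.5
x=7: ŷ = 51.5 − 7·7 = 2.5; e = 1 − 2.5 = -1.5

0.5, -2.5, 2, 0, 1.5, -1.5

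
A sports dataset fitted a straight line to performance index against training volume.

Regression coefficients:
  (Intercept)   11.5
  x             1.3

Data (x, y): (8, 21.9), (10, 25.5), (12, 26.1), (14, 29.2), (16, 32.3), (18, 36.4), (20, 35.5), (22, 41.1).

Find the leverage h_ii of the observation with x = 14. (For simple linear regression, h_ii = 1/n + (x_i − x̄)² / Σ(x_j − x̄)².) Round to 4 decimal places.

x̄ = (8 + 10 + 12 + 14 + 16 + 18 + 20 + 22)/8 = 15
Σ(x − x̄)² = 49 + 25 + 9 + 1 + 1 + 9 + 25 + 49 = 168
h = 1/8 + (-1)²/168 = 0.125 + 0.00595238 = 0.1310

h = 0.1310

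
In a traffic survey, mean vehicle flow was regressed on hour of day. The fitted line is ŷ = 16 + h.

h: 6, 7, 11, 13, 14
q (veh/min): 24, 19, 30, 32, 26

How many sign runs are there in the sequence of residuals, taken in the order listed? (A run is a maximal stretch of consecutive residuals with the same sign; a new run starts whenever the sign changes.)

h=6: ŷ = 16 + 6 = 22; r = 24 − 22 = 2
h=7: ŷ = 16 + 7 = 23; r = 19 − 23 = -4
h=11: ŷ = 16 + 11 = 27; r = 30 − 27 = 3
h=13: ŷ = 16 + 13 = 29; r = 32 − 29 = 3
h=14: ŷ = 16 + 14 = 30; r = 26 − 30 = -4
Signs: + − + + −
Runs: +×1, −×1, +×2, −×1 → 4

4 runs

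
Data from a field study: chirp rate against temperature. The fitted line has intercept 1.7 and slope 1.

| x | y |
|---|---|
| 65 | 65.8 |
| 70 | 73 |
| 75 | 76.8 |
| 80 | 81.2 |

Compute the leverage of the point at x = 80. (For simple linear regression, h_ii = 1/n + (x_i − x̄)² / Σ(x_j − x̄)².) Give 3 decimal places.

x̄ = (65 + 70 + 75 + 80)/4 = 72.5
Σ(x − x̄)² = 56.25 + 6.25 + 6.25 + 56.25 = 125
h = 1/4 + (7.5)²/125 = 0.25 + 0.45 = 0.700

h = 0.700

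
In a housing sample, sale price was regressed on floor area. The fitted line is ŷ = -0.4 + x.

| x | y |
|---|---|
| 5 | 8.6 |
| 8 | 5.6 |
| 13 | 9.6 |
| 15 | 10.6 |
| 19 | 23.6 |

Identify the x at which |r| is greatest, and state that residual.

x=5: ŷ = -0.4 + 5 = 4.6; r = 8.6 − 4.6 = 4
x=8: ŷ = -0.4 + 8 = 7.6; r = 5.6 − 7.6 = -2
x=13: ŷ = -0.4 + 13 = 12.6; r = 9.6 − 12.6 = -3
x=15: ŷ = -0.4 + 15 = 14.6; r = 10.6 − 14.6 = -4
x=19: ŷ = -0.4 + 19 = 18.6; r = 23.6 − 18.6 = 5
Largest |r| is 5 at x = 19, residual 5.

x = 19, r = 5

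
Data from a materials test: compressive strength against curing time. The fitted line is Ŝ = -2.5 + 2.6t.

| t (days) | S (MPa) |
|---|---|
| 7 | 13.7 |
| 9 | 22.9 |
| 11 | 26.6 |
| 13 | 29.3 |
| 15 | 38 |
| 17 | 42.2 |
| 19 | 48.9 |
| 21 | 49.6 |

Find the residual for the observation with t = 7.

Ŝ = -2.5 + 2.6·7 = 15.7
e = 13.7 − 15.7 = -2

e = -2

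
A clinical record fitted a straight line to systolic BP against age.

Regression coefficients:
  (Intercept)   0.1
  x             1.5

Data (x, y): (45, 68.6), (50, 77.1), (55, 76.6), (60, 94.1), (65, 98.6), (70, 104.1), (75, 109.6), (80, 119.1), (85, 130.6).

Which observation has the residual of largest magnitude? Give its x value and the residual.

x = 55, e = -6

x=45: ŷ = 0.1 + 1.5·45 = 67.6; e = 68.6 − 67.6 = 1
x=50: ŷ = 0.1 + 1.5·50 = 75.1; e = 77.1 − 75.1 = 2
x=55: ŷ = 0.1 + 1.5·55 = 82.6; e = 76.6 − 82.6 = -6
x=60: ŷ = 0.1 + 1.5·60 = 90.1; e = 94.1 − 90.1 = 4
x=65: ŷ = 0.1 + 1.5·65 = 97.6; e = 98.6 − 97.6 = 1
x=70: ŷ = 0.1 + 1.5·70 = 105.1; e = 104.1 − 105.1 = -1
x=75: ŷ = 0.1 + 1.5·75 = 112.6; e = 109.6 − 112.6 = -3
x=80: ŷ = 0.1 + 1.5·80 = 120.1; e = 119.1 − 120.1 = -1
x=85: ŷ = 0.1 + 1.5·85 = 127.6; e = 130.6 − 127.6 = 3
Largest |e| is 6 at x = 55, residual -6.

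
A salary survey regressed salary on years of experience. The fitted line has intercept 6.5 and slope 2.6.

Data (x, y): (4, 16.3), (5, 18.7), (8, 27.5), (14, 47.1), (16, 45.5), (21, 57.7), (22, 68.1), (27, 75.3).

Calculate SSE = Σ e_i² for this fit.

x=4: ŷ = 6.5 + 2.6·4 = 16.9; e = 16.3 − 16.9 = -0.6
x=5: ŷ = 6.5 + 2.6·5 = 19.5; e = 18.7 − 19.5 = -0.8
x=8: ŷ = 6.5 + 2.6·8 = 27.3; e = 27.5 − 27.3 = 0.2
x=14: ŷ = 6.5 + 2.6·14 = 42.9; e = 47.1 − 42.9 = 4.2
x=16: ŷ = 6.5 + 2.6·16 = 48.1; e = 45.5 − 48.1 = -2.6
x=21: ŷ = 6.5 + 2.6·21 = 61.1; e = 57.7 − 61.1 = -3.4
x=22: ŷ = 6.5 + 2.6·22 = 63.7; e = 68.1 − 63.7 = 4.4
x=27: ŷ = 6.5 + 2.6·27 = 76.7; e = 75.3 − 76.7 = -1.4
SSE = 0.36 + 0.64 + 0.04 + 17.64 + 6.76 + 11.56 + 19.36 + 1.96 = 58.32

SSE = 58.32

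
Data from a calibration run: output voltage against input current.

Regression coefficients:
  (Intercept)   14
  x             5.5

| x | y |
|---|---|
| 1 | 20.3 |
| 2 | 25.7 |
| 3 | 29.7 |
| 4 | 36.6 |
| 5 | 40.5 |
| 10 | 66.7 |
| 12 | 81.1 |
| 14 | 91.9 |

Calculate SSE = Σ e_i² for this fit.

x=1: ŷ = 14 + 5.5·1 = 19.5; e = 20.3 − 19.5 = 0.8
x=2: ŷ = 14 + 5.5·2 = 25; e = 25.7 − 25 = 0.7
x=3: ŷ = 14 + 5.5·3 = 30.5; e = 29.7 − 30.5 = -0.8
x=4: ŷ = 14 + 5.5·4 = 36; e = 36.6 − 36 = 0.6
x=5: ŷ = 14 + 5.5·5 = 41.5; e = 40.5 − 41.5 = -1
x=10: ŷ = 14 + 5.5·10 = 69; e = 66.7 − 69 = -2.3
x=12: ŷ = 14 + 5.5·12 = 80; e = 81.1 − 80 = 1.1
x=14: ŷ = 14 + 5.5·14 = 91; e = 91.9 − 91 = 0.9
SSE = 0.64 + 0.49 + 0.64 + 0.36 + 1 + 5.29 + 1.21 + 0.81 = 10.44

SSE = 10.44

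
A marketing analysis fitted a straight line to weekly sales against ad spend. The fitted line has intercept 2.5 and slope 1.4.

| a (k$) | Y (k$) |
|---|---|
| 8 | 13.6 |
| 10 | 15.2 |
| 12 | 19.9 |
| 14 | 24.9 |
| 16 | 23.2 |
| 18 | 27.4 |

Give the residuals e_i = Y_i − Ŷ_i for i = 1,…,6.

a=8: Ŷ = 2.5 + 1.4·8 = 13.7; e = 13.6 − 13.7 = -0.1
a=10: Ŷ = 2.5 + 1.4·10 = 16.5; e = 15.2 − 16.5 = -1.3
a=12: Ŷ = 2.5 + 1.4·12 = 19.3; e = 19.9 − 19.3 = 0.6
a=14: Ŷ = 2.5 + 1.4·14 = 22.1; e = 24.9 − 22.1 = 2.8
a=16: Ŷ = 2.5 + 1.4·16 = 24.9; e = 23.2 − 24.9 = -1.7
a=18: Ŷ = 2.5 + 1.4·18 = 27.7; e = 27.4 − 27.7 = -0.3

-0.1, -1.3, 0.6, 2.8, -1.7, -0.3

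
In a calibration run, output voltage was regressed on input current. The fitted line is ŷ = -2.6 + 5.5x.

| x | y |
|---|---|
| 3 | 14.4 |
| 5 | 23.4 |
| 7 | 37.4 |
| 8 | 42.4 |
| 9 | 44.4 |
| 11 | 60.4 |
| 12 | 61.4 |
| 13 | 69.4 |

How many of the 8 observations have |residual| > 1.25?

x=3: ŷ = -2.6 + 5.5·3 = 13.9; e = 14.4 − 13.9 = 0.5
x=5: ŷ = -2.6 + 5.5·5 = 24.9; e = 23.4 − 24.9 = -1.5
x=7: ŷ = -2.6 + 5.5·7 = 35.9; e = 37.4 − 35.9 = 1.5
x=8: ŷ = -2.6 + 5.5·8 = 41.4; e = 42.4 − 41.4 = 1
x=9: ŷ = -2.6 + 5.5·9 = 46.9; e = 44.4 − 46.9 = -2.5
x=11: ŷ = -2.6 + 5.5·11 = 57.9; e = 60.4 − 57.9 = 2.5
x=12: ŷ = -2.6 + 5.5·12 = 63.4; e = 61.4 − 63.4 = -2
x=13: ŷ = -2.6 + 5.5·13 = 68.9; e = 69.4 − 68.9 = 0.5
|e| > 1.25: x=5 (|e|=1.5), x=7 (|e|=1.5), x=9 (|e|=2.5), x=11 (|e|=2.5), x=12 (|e|=2) → 5

5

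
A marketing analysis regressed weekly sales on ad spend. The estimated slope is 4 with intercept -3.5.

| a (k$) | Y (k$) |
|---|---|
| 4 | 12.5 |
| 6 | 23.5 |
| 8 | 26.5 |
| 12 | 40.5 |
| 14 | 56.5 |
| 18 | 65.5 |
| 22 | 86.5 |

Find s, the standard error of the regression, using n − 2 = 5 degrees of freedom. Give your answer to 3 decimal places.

s = 3.406

a=4: ŷ = -3.5 + 4·4 = 12.5; e = 12.5 − 12.5 = 0
a=6: ŷ = -3.5 + 4·6 = 20.5; e = 23.5 − 20.5 = 3
a=8: ŷ = -3.5 + 4·8 = 28.5; e = 26.5 − 28.5 = -2
a=12: ŷ = -3.5 + 4·12 = 44.5; e = 40.5 − 44.5 = -4
a=14: ŷ = -3.5 + 4·14 = 52.5; e = 56.5 − 52.5 = 4
a=18: ŷ = -3.5 + 4·18 = 68.5; e = 65.5 − 68.5 = -3
a=22: ŷ = -3.5 + 4·22 = 84.5; e = 86.5 − 84.5 = 2
SSE = 0 + 9 + 4 + 16 + 16 + 9 + 4 = 58
s = √(58/5) = √11.6 ≈ 3.406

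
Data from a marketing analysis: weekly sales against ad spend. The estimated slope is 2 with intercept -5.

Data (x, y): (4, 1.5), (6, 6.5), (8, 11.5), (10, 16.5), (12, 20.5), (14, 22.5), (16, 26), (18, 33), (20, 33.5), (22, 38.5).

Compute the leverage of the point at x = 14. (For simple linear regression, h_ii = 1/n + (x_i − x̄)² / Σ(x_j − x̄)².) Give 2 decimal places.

h = 0.10

x̄ = (4 + 6 + 8 + 10 + 12 + 14 + 16 + 18 + 20 + 22)/10 = 13
Σ(x − x̄)² = 81 + 49 + 25 + 9 + 1 + 1 + 9 + 25 + 49 + 81 = 330
h = 1/10 + (1)²/330 = 0.1 + 0.0030303 = 0.10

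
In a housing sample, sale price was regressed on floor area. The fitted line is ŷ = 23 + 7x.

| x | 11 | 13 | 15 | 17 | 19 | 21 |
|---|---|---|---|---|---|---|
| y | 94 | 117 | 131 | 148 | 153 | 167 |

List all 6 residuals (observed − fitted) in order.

x=11: ŷ = 23 + 7·11 = 100; e = 94 − 100 = -6
x=13: ŷ = 23 + 7·13 = 114; e = 117 − 114 = 3
x=15: ŷ = 23 + 7·15 = 128; e = 131 − 128 = 3
x=17: ŷ = 23 + 7·17 = 142; e = 148 − 142 = 6
x=19: ŷ = 23 + 7·19 = 156; e = 153 − 156 = -3
x=21: ŷ = 23 + 7·21 = 170; e = 167 − 170 = -3

-6, 3, 3, 6, -3, -3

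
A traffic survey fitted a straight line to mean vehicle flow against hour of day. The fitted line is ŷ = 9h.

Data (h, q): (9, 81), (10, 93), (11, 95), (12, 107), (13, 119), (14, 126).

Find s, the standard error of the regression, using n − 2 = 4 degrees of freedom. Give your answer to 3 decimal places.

s = 2.739

h=9: ŷ = 9·9 = 81; e = 81 − 81 = 0
h=10: ŷ = 9·10 = 90; e = 93 − 90 = 3
h=11: ŷ = 9·11 = 99; e = 95 − 99 = -4
h=12: ŷ = 9·12 = 108; e = 107 − 108 = -1
h=13: ŷ = 9·13 = 117; e = 119 − 117 = 2
h=14: ŷ = 9·14 = 126; e = 126 − 126 = 0
SSE = 0 + 9 + 16 + 1 + 4 + 0 = 30
s = √(30/4) = √7.5 ≈ 2.739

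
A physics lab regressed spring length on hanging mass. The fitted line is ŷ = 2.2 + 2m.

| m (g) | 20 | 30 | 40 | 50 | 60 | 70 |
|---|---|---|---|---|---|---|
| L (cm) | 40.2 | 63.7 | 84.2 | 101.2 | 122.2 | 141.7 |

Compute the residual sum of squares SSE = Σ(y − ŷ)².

m=20: ŷ = 2.2 + 2·20 = 42.2; e = 40.2 − 42.2 = -2
m=30: ŷ = 2.2 + 2·30 = 62.2; e = 63.7 − 62.2 = 1.5
m=40: ŷ = 2.2 + 2·40 = 82.2; e = 84.2 − 82.2 = 2
m=50: ŷ = 2.2 + 2·50 = 102.2; e = 101.2 − 102.2 = -1
m=60: ŷ = 2.2 + 2·60 = 122.2; e = 122.2 − 122.2 = 0
m=70: ŷ = 2.2 + 2·70 = 142.2; e = 141.7 − 142.2 = -0.5
SSE = 4 + 2.25 + 4 + 1 + 0 + 0.25 = 11.5

SSE = 11.5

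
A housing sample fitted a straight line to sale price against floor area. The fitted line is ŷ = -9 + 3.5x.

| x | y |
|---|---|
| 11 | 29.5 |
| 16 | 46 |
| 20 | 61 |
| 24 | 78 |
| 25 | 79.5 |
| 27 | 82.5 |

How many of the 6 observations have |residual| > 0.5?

x=11: ŷ = -9 + 3.5·11 = 29.5; e = 29.5 − 29.5 = 0
x=16: ŷ = -9 + 3.5·16 = 47; e = 46 − 47 = -1
x=20: ŷ = -9 + 3.5·20 = 61; e = 61 − 61 = 0
x=24: ŷ = -9 + 3.5·24 = 75; e = 78 − 75 = 3
x=25: ŷ = -9 + 3.5·25 = 78.5; e = 79.5 − 78.5 = 1
x=27: ŷ = -9 + 3.5·27 = 85.5; e = 82.5 − 85.5 = -3
|e| > 0.5: x=16 (|e|=1), x=24 (|e|=3), x=25 (|e|=1), x=27 (|e|=3) → 4

4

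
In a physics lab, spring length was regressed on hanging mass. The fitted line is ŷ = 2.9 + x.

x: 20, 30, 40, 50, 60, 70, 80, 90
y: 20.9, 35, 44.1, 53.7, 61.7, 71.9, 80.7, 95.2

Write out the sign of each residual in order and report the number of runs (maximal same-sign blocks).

4 runs

x=20: ŷ = 2.9 + 20 = 22.9; e = 20.9 − 22.9 = -2
x=30: ŷ = 2.9 + 30 = 32.9; e = 35 − 32.9 = 2.1
x=40: ŷ = 2.9 + 40 = 42.9; e = 44.1 − 42.9 = 1.2
x=50: ŷ = 2.9 + 50 = 52.9; e = 53.7 − 52.9 = 0.8
x=60: ŷ = 2.9 + 60 = 62.9; e = 61.7 − 62.9 = -1.2
x=70: ŷ = 2.9 + 70 = 72.9; e = 71.9 − 72.9 = -1
x=80: ŷ = 2.9 + 80 = 82.9; e = 80.7 − 82.9 = -2.2
x=90: ŷ = 2.9 + 90 = 92.9; e = 95.2 − 92.9 = 2.3
Signs: − + + + − − − +
Runs: −×1, +×3, −×3, +×1 → 4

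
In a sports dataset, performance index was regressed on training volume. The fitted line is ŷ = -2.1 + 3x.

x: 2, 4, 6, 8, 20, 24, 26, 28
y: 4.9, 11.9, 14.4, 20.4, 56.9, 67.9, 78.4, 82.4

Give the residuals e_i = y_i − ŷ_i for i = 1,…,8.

1, 2, -1.5, -1.5, -1, -2, 2.5, 0.5

x=2: ŷ = -2.1 + 3·2 = 3.9; e = 4.9 − 3.9 = 1
x=4: ŷ = -2.1 + 3·4 = 9.9; e = 11.9 − 9.9 = 2
x=6: ŷ = -2.1 + 3·6 = 15.9; e = 14.4 − 15.9 = -1.5
x=8: ŷ = -2.1 + 3·8 = 21.9; e = 20.4 − 21.9 = -1.5
x=20: ŷ = -2.1 + 3·20 = 57.9; e = 56.9 − 57.9 = -1
x=24: ŷ = -2.1 + 3·24 = 69.9; e = 67.9 − 69.9 = -2
x=26: ŷ = -2.1 + 3·26 = 75.9; e = 78.4 − 75.9 = 2.5
x=28: ŷ = -2.1 + 3·28 = 81.9; e = 82.4 − 81.9 = 0.5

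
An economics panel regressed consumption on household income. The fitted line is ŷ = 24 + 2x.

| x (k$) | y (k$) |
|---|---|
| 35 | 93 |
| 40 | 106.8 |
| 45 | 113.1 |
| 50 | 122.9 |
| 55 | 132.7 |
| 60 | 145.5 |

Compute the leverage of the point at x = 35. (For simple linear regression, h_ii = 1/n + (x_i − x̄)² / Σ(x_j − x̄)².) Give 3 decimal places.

h = 0.524

x̄ = (35 + 40 + 45 + 50 + 55 + 60)/6 = 47.5
Σ(x − x̄)² = 156.25 + 56.25 + 6.25 + 6.25 + 56.25 + 156.25 = 437.5
h = 1/6 + (-12.5)²/437.5 = 0.166667 + 0.357143 = 0.524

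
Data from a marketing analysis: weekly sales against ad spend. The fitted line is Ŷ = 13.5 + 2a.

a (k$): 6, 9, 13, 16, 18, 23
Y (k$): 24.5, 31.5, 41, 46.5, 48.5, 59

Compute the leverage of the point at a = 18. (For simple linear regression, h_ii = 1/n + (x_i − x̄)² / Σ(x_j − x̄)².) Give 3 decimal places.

h = 0.244

ā = (6 + 9 + 13 + 16 + 18 + 23)/6 = 14.1667
Σ(a − ā)² = 66.6944 + 26.6944 + 1.36111 + 3.36111 + 14.6944 + 78.0278 = 190.833
h = 1/6 + (3.83333)²/190.833 = 0.166667 + 0.0770015 = 0.244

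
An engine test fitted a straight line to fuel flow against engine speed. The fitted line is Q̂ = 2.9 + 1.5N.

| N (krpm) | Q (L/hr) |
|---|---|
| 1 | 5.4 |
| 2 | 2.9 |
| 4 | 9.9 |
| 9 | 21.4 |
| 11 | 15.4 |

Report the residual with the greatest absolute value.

r = 5

N=1: Q̂ = 2.9 + 1.5·1 = 4.4; r = 5.4 − 4.4 = 1
N=2: Q̂ = 2.9 + 1.5·2 = 5.9; r = 2.9 − 5.9 = -3
N=4: Q̂ = 2.9 + 1.5·4 = 8.9; r = 9.9 − 8.9 = 1
N=9: Q̂ = 2.9 + 1.5·9 = 16.4; r = 21.4 − 16.4 = 5
N=11: Q̂ = 2.9 + 1.5·11 = 19.4; r = 15.4 − 19.4 = -4
Largest |r| is 5 at N = 9, residual 5.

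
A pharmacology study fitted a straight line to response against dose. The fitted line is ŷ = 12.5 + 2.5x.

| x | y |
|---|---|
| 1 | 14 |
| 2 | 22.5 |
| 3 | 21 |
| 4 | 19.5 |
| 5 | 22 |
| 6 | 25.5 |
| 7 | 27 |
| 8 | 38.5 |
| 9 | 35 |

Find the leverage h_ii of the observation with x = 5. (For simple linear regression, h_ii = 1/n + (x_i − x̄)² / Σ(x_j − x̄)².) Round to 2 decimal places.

h = 0.11

x̄ = (1 + 2 + 3 + 4 + 5 + 6 + 7 + 8 + 9)/9 = 5
Σ(x − x̄)² = 16 + 9 + 4 + 1 + 0 + 1 + 4 + 9 + 16 = 60
h = 1/9 + (0)²/60 = 0.111111 + 0 = 0.11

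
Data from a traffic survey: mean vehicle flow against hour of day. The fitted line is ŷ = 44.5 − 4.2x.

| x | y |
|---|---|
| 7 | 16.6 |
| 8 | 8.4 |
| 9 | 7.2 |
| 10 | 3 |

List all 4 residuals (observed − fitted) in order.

1.5, -2.5, 0.5, 0.5

x=7: ŷ = 44.5 − 4.2·7 = 15.1; r = 16.6 − 15.1 = 1.5
x=8: ŷ = 44.5 − 4.2·8 = 10.9; r = 8.4 − 10.9 = -2.5
x=9: ŷ = 44.5 − 4.2·9 = 6.7; r = 7.2 − 6.7 = 0.5
x=10: ŷ = 44.5 − 4.2·10 = 2.5; r = 3 − 2.5 = 0.5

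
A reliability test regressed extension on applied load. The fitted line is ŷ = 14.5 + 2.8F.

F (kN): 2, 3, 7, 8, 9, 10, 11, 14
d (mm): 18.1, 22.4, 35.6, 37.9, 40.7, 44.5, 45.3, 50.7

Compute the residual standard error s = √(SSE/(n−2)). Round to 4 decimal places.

s = 1.8930

F=2: ŷ = 14.5 + 2.8·2 = 20.1; r = 18.1 − 20.1 = -2
F=3: ŷ = 14.5 + 2.8·3 = 22.9; r = 22.4 − 22.9 = -0.5
F=7: ŷ = 14.5 + 2.8·7 = 34.1; r = 35.6 − 34.1 = 1.5
F=8: ŷ = 14.5 + 2.8·8 = 36.9; r = 37.9 − 36.9 = 1
F=9: ŷ = 14.5 + 2.8·9 = 39.7; r = 40.7 − 39.7 = 1
F=10: ŷ = 14.5 + 2.8·10 = 42.5; r = 44.5 − 42.5 = 2
F=11: ŷ = 14.5 + 2.8·11 = 45.3; r = 45.3 − 45.3 = 0
F=14: ŷ = 14.5 + 2.8·14 = 53.7; r = 50.7 − 53.7 = -3
SSE = 4 + 0.25 + 2.25 + 1 + 1 + 4 + 0 + 9 = 21.5
s = √(21.5/6) = √3.58333 ≈ 1.8930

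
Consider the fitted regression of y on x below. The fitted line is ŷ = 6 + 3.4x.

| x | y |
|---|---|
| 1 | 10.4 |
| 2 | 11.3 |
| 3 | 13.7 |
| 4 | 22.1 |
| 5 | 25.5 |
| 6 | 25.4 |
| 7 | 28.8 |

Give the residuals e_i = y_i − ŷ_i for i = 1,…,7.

x=1: ŷ = 6 + 3.4·1 = 9.4; e = 10.4 − 9.4 = 1
x=2: ŷ = 6 + 3.4·2 = 12.8; e = 11.3 − 12.8 = -1.5
x=3: ŷ = 6 + 3.4·3 = 16.2; e = 13.7 − 16.2 = -2.5
x=4: ŷ = 6 + 3.4·4 = 19.6; e = 22.1 − 19.6 = 2.5
x=5: ŷ = 6 + 3.4·5 = 23; e = 25.5 − 23 = 2.5
x=6: ŷ = 6 + 3.4·6 = 26.4; e = 25.4 − 26.4 = -1
x=7: ŷ = 6 + 3.4·7 = 29.8; e = 28.8 − 29.8 = -1

1, -1.5, -2.5, 2.5, 2.5, -1, -1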